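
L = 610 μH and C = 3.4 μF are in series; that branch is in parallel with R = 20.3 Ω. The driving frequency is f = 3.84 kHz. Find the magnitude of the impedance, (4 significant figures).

2.508 Ω

ω = 2πf = 24130 rad/s
X_L = ωL = 14.72 Ω
X_C = 1/(ωC) = 12.19 Ω
Branch 1: Z₁ = R = 20.30 Ω
Branch 2 (series LC): Z₂ = j(X_L − X_C) = j2.528 Ω
Parallel: Z = Z₁Z₂/(Z₁+Z₂), |Z| = 2.508 Ω, ∠Z = 82.90°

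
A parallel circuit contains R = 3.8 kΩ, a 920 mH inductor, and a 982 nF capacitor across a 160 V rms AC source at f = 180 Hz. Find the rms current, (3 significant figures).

48.4 mA

ω = 2πf = 1131 rad/s
X_L = ωL = 1040 Ω
X_C = 1/(ωC) = 900 Ω
Parallel: admittances add. Y = 1/R + 1/(jωL) + jωC
Y = (0.000263 + j0.000150) S
|Y| = 0.000303 S → |Z| = 1/|Y| = 3300 Ω, ∠Z = −∠Y = -29.6°
I = V/|Z| = 160/3300 = 48.4 mA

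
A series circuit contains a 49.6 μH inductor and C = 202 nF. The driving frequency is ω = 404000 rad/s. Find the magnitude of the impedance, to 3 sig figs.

X_L = ωL = 20.0 Ω
X_C = 1/(ωC) = 12.3 Ω
Net reactance X = X_L − X_C = 7.78 Ω
Z = j7.78 Ω
|Z| = √(0² + 7.78²) = 7.78 Ω

7.78 Ω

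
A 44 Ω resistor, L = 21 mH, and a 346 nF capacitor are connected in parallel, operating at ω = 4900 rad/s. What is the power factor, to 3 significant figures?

X_L = ωL = 103 Ω
X_C = 1/(ωC) = 590 Ω
Parallel: admittances add. Y = 1/R + 1/(jωL) + jωC
Y = (0.0227 − j0.00802) S
|Y| = 0.0241 S → |Z| = 1/|Y| = 41.5 Ω, ∠Z = −∠Y = 19.4°
cos φ = cos(19.4°) = 0.943

0.943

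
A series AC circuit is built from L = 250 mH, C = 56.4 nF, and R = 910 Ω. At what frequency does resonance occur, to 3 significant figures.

ω₀ = 1/√(LC) = 1/√(0.25 × 5.64e-08) = 8422 rad/s
f₀ = ω₀/(2π) = 1.34 kHz

1.34 kHz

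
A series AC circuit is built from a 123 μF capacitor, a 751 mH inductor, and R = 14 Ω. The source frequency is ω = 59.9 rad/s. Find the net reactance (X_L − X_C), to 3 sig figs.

X_L = ωL = 45.0 Ω
X_C = 1/(ωC) = 136 Ω
X = 45.0 − 136 = -90.7 Ω

-90.7 Ω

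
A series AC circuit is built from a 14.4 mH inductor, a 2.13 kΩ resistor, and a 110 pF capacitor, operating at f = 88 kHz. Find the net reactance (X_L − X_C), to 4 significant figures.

ω = 2πf = 552900 rad/s
X_L = ωL = 7962 Ω
X_C = 1/(ωC) = 16440 Ω
X = 7962 − 16440 = -8480 Ω

-8480 Ω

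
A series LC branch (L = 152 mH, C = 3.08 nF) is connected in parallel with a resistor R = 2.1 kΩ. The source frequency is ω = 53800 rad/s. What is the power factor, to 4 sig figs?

X_L = ωL = 8178 Ω
X_C = 1/(ωC) = 6035 Ω
Branch 1: Z₁ = R = 2100 Ω
Branch 2 (series LC): Z₂ = j(X_L − X_C) = j2143 Ω
Parallel: Z = Z₁Z₂/(Z₁+Z₂), |Z| = 1500 Ω, ∠Z = 44.42°
cos φ = cos(44.42°) = 0.7142

0.7142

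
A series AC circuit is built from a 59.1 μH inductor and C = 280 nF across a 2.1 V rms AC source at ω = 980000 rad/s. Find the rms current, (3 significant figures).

38.7 mA

X_L = ωL = 57.9 Ω
X_C = 1/(ωC) = 3.64 Ω
Net reactance X = X_L − X_C = 54.3 Ω
Z = j54.3 Ω
|Z| = √(0² + 54.3²) = 54.3 Ω
I = V/|Z| = 2.1/54.3 = 38.7 mA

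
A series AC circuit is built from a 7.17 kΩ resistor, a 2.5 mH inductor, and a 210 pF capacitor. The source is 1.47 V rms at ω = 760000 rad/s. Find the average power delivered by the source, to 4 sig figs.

X_L = ωL = 1900 Ω
X_C = 1/(ωC) = 6266 Ω
Net reactance X = X_L − X_C = -4366 Ω
Z = 7170 − j4366 Ω
|Z| = √(7170² + 4366²) = 8395 Ω
∠Z = arctan(-4366/7170) = -31.34°
I = V/|Z| = 175.1 μA
P = VI cos φ = 1.47 × 0.0001751 × cos(-31.34°) = 219.9 μW

219.9 μW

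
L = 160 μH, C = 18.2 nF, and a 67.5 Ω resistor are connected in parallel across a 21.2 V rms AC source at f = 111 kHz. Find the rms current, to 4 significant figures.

ω = 2πf = 697400 rad/s
X_L = ωL = 111.6 Ω
X_C = 1/(ωC) = 78.78 Ω
Parallel: admittances add. Y = 1/R + 1/(jωL) + jωC
Y = (0.01481 + j0.003732) S
|Y| = 0.01528 S → |Z| = 1/|Y| = 65.46 Ω, ∠Z = −∠Y = -14.14°
I = V/|Z| = 21.2/65.46 = 323.9 mA

323.9 mA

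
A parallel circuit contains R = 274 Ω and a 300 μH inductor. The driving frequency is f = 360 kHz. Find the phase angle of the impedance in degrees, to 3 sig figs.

22.0°

ω = 2πf = 2.262e+06 rad/s
X_L = ωL = 679 Ω
Parallel: admittances add. Y = 1/R + 1/(jωL)
Y = (0.00365 − j0.00147) S
|Y| = 0.00394 S → |Z| = 1/|Y| = 254 Ω, ∠Z = −∠Y = 22.0°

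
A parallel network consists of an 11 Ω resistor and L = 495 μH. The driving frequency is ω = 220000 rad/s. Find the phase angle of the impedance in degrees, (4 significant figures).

X_L = ωL = 108.9 Ω
Parallel: admittances add. Y = 1/R + 1/(jωL)
Y = (0.09091 − j0.009183) S
|Y| = 0.09137 S → |Z| = 1/|Y| = 10.94 Ω, ∠Z = −∠Y = 5.768°

5.768°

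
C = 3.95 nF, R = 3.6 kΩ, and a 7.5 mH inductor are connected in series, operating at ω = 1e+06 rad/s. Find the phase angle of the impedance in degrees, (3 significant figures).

X_L = ωL = 7500 Ω
X_C = 1/(ωC) = 253 Ω
Net reactance X = X_L − X_C = 7250 Ω
Z = 3600 + j7250 Ω
|Z| = √(3600² + 7250²) = 8090 Ω
∠Z = arctan(7250/3600) = 63.6°

63.6°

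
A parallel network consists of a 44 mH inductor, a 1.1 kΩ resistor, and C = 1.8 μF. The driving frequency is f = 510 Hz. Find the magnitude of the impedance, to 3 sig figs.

ω = 2πf = 3204 rad/s
X_L = ωL = 141 Ω
X_C = 1/(ωC) = 173 Ω
Parallel: admittances add. Y = 1/R + 1/(jωL) + jωC
Y = (0.000909 − j0.00132) S
|Y| = 0.00161 S → |Z| = 1/|Y| = 622 Ω, ∠Z = −∠Y = 55.5°

622 Ω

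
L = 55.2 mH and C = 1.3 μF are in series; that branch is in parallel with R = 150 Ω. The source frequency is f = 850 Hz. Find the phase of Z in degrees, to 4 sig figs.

ω = 2πf = 5341 rad/s
X_L = ωL = 294.8 Ω
X_C = 1/(ωC) = 144.0 Ω
Branch 1: Z₁ = R = 150.0 Ω
Branch 2 (series LC): Z₂ = j(X_L − X_C) = j150.8 Ω
Parallel: Z = Z₁Z₂/(Z₁+Z₂), |Z| = 106.3 Ω, ∠Z = 44.85°

44.85°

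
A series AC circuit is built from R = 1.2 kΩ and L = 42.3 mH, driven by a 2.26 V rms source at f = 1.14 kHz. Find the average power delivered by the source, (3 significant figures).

ω = 2πf = 7163 rad/s
X_L = ωL = 303 Ω
Z = 1200 + j303 Ω
|Z| = √(1200² + 303²) = 1240 Ω
∠Z = arctan(303/1200) = 14.2°
I = V/|Z| = 1.83 mA
P = VI cos φ = 2.26 × 0.00183 × cos(14.2°) = 4.00 mW

4.00 mW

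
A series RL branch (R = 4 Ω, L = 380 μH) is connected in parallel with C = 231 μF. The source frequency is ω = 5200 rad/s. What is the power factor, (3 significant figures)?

0.179

X_L = ωL = 1.98 Ω
X_C = 1/(ωC) = 0.833 Ω
Branch 1 (R+jX_L): Z₁ = 4.00 + j1.98 Ω, |Z₁| = 4.46 Ω
Branch 2 (−jX_C): Z₂ = −j0.833 Ω
Parallel: Z = Z₁Z₂/(Z₁+Z₂), |Z| = 0.893 Ω, ∠Z = -79.7°
cos φ = cos(-79.7°) = 0.179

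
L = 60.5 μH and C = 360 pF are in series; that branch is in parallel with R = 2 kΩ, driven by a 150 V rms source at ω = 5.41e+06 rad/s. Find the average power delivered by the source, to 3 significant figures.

X_L = ωL = 327 Ω
X_C = 1/(ωC) = 513 Ω
Branch 1: Z₁ = R = 2000 Ω
Branch 2 (series LC): Z₂ = j(X_L − X_C) = −j186 Ω
Parallel: Z = Z₁Z₂/(Z₁+Z₂), |Z| = 185 Ω, ∠Z = -84.7°
I = V/|Z| = 809 mA
P = VI cos φ = 150 × 0.809 × cos(-84.7°) = 11.2 W

11.2 W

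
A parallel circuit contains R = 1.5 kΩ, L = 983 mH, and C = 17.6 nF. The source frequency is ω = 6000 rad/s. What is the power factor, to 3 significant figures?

X_L = ωL = 5900 Ω
X_C = 1/(ωC) = 9470 Ω
Parallel: admittances add. Y = 1/R + 1/(jωL) + jωC
Y = (0.000667 − j6.39e-05) S
|Y| = 0.000670 S → |Z| = 1/|Y| = 1490 Ω, ∠Z = −∠Y = 5.48°
cos φ = cos(5.48°) = 0.995

0.995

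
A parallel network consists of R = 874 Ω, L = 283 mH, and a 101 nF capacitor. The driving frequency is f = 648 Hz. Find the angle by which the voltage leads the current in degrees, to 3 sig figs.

21.8°

ω = 2πf = 4072 rad/s
X_L = ωL = 1150 Ω
X_C = 1/(ωC) = 2430 Ω
Parallel: admittances add. Y = 1/R + 1/(jωL) + jωC
Y = (0.00114 − j0.000457) S
|Y| = 0.00123 S → |Z| = 1/|Y| = 812 Ω, ∠Z = −∠Y = 21.8°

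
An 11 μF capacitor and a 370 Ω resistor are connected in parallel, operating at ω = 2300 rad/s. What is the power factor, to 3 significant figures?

0.106

X_C = 1/(ωC) = 39.5 Ω
Parallel: admittances add. Y = 1/R + jωC
Y = (0.00270 + j0.0253) S
|Y| = 0.0254 S → |Z| = 1/|Y| = 39.3 Ω, ∠Z = −∠Y = -83.9°
cos φ = cos(-83.9°) = 0.106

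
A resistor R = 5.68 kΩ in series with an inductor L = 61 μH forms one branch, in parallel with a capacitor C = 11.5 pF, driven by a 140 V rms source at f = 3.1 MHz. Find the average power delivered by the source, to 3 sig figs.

ω = 2πf = 1.948e+07 rad/s
X_L = ωL = 1190 Ω
X_C = 1/(ωC) = 4460 Ω
Branch 1 (R+jX_L): Z₁ = 5680 + j1190 Ω, |Z₁| = 5800 Ω
Branch 2 (−jX_C): Z₂ = −j4460 Ω
Parallel: Z = Z₁Z₂/(Z₁+Z₂), |Z| = 3950 Ω, ∠Z = -48.2°
I = V/|Z| = 35.4 mA
P = VI cos φ = 140 × 0.0354 × cos(-48.2°) = 3.31 W

3.31 W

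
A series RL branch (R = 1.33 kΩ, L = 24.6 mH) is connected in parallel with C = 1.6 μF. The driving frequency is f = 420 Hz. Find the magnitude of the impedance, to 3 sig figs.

235 Ω

ω = 2πf = 2639 rad/s
X_L = ωL = 64.9 Ω
X_C = 1/(ωC) = 237 Ω
Branch 1 (R+jX_L): Z₁ = 1330 + j64.9 Ω, |Z₁| = 1330 Ω
Branch 2 (−jX_C): Z₂ = −j237 Ω
Parallel: Z = Z₁Z₂/(Z₁+Z₂), |Z| = 235 Ω, ∠Z = -79.8°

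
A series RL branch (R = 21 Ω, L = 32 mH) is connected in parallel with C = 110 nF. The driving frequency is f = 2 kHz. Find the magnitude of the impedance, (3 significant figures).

ω = 2πf = 12570 rad/s
X_L = ωL = 402 Ω
X_C = 1/(ωC) = 723 Ω
Branch 1 (R+jX_L): Z₁ = 21.0 + j402 Ω, |Z₁| = 403 Ω
Branch 2 (−jX_C): Z₂ = −j723 Ω
Parallel: Z = Z₁Z₂/(Z₁+Z₂), |Z| = 905 Ω, ∠Z = 83.3°

905 Ω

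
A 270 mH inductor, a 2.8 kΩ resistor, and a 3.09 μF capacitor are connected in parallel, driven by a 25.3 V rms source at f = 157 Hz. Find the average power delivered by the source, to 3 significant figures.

ω = 2πf = 986.5 rad/s
X_L = ωL = 266 Ω
X_C = 1/(ωC) = 328 Ω
Parallel: admittances add. Y = 1/R + 1/(jωL) + jωC
Y = (0.000357 − j0.000706) S
|Y| = 0.000792 S → |Z| = 1/|Y| = 1260 Ω, ∠Z = −∠Y = 63.2°
I = V/|Z| = 20.0 mA
P = VI cos φ = 25.3 × 0.0200 × cos(63.2°) = 229 mW

229 mW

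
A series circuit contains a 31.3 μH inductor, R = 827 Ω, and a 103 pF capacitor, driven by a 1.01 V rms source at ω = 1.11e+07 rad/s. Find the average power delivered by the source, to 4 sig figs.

877.0 μW

X_L = ωL = 347.4 Ω
X_C = 1/(ωC) = 874.7 Ω
Net reactance X = X_L − X_C = -527.2 Ω
Z = 827.0 − j527.2 Ω
|Z| = √(827.0² + 527.2²) = 980.8 Ω
∠Z = arctan(-527.2/827.0) = -32.52°
I = V/|Z| = 1.030 mA
P = VI cos φ = 1.01 × 0.001030 × cos(-32.52°) = 877.0 μW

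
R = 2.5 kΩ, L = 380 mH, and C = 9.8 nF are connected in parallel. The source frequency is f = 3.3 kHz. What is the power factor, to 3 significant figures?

0.982

ω = 2πf = 20730 rad/s
X_L = ωL = 7880 Ω
X_C = 1/(ωC) = 4920 Ω
Parallel: admittances add. Y = 1/R + 1/(jωL) + jωC
Y = (0.000400 + j7.63e-05) S
|Y| = 0.000407 S → |Z| = 1/|Y| = 2460 Ω, ∠Z = −∠Y = -10.8°
cos φ = cos(-10.8°) = 0.982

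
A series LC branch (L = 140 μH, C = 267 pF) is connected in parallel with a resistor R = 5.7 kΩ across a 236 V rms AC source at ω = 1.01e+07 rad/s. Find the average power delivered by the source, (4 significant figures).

X_L = ωL = 1414 Ω
X_C = 1/(ωC) = 370.8 Ω
Branch 1: Z₁ = R = 5700 Ω
Branch 2 (series LC): Z₂ = j(X_L − X_C) = j1043 Ω
Parallel: Z = Z₁Z₂/(Z₁+Z₂), |Z| = 1026 Ω, ∠Z = 79.63°
I = V/|Z| = 230.0 mA
P = VI cos φ = 236 × 0.2300 × cos(79.63°) = 9.771 W

9.771 W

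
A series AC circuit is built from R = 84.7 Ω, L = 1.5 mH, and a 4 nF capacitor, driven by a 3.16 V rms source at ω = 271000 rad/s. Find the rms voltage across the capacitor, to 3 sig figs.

X_L = ωL = 406 Ω
X_C = 1/(ωC) = 923 Ω
Net reactance X = X_L − X_C = -516 Ω
Z = 84.7 − j516 Ω
|Z| = √(84.7² + 516²) = 523 Ω
I = V/|Z| = 6.04 mA
V_C = I·|Z_C| = 0.00604 × 923 = 5.57 V

5.57 V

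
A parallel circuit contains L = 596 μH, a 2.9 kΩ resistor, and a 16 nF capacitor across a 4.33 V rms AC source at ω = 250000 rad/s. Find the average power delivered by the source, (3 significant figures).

6.47 mW

X_L = ωL = 149 Ω
X_C = 1/(ωC) = 250 Ω
Parallel: admittances add. Y = 1/R + 1/(jωL) + jωC
Y = (0.000345 − j0.00271) S
|Y| = 0.00273 S → |Z| = 1/|Y| = 366 Ω, ∠Z = −∠Y = 82.8°
I = V/|Z| = 11.8 mA
P = VI cos φ = 4.33 × 0.0118 × cos(82.8°) = 6.47 mW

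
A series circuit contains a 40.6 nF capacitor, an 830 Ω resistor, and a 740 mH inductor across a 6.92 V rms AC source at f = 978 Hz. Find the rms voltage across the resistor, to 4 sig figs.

5.804 V

ω = 2πf = 6145 rad/s
X_L = ωL = 4547 Ω
X_C = 1/(ωC) = 4008 Ω
Net reactance X = X_L − X_C = 539.0 Ω
Z = 830.0 + j539.0 Ω
|Z| = √(830.0² + 539.0²) = 989.7 Ω
I = V/|Z| = 6.992 mA
V_R = I·|Z_R| = 0.006992 × 830.0 = 5.804 V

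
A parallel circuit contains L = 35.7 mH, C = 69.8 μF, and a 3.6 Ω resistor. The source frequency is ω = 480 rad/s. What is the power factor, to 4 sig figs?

X_L = ωL = 17.14 Ω
X_C = 1/(ωC) = 29.85 Ω
Parallel: admittances add. Y = 1/R + 1/(jωL) + jωC
Y = (0.2778 − j0.02485) S
|Y| = 0.2789 S → |Z| = 1/|Y| = 3.586 Ω, ∠Z = −∠Y = 5.113°
cos φ = cos(5.113°) = 0.9960

0.9960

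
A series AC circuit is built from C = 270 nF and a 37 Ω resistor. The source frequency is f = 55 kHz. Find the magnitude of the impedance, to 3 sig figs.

ω = 2πf = 345600 rad/s
X_C = 1/(ωC) = 10.7 Ω
Z = 37.0 − j10.7 Ω
|Z| = √(37.0² + 10.7²) = 38.5 Ω

38.5 Ω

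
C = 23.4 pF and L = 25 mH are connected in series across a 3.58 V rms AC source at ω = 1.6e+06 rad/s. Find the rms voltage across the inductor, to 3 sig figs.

10.8 V

X_L = ωL = 40000 Ω
X_C = 1/(ωC) = 26700 Ω
Net reactance X = X_L − X_C = 13300 Ω
Z = j13300 Ω
|Z| = √(0² + 13300²) = 13300 Ω
I = V/|Z| = 269 μA
V_L = I·|Z_L| = 0.000269 × 40000 = 10.8 V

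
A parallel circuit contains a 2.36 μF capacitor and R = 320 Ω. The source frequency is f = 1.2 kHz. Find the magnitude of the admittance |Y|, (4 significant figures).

18.07 mS

ω = 2πf = 7540 rad/s
X_C = 1/(ωC) = 56.20 Ω
Parallel: admittances add. Y = 1/R + jωC
Y = (0.003125 + j0.01779) S
|Y| = 0.01807 S → |Z| = 1/|Y| = 55.35 Ω, ∠Z = −∠Y = -80.04°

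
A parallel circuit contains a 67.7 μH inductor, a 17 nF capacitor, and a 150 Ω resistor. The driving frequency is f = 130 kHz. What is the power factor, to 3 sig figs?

ω = 2πf = 816800 rad/s
X_L = ωL = 55.3 Ω
X_C = 1/(ωC) = 72.0 Ω
Parallel: admittances add. Y = 1/R + 1/(jωL) + jωC
Y = (0.00667 − j0.00420) S
|Y| = 0.00788 S → |Z| = 1/|Y| = 127 Ω, ∠Z = −∠Y = 32.2°
cos φ = cos(32.2°) = 0.846

0.846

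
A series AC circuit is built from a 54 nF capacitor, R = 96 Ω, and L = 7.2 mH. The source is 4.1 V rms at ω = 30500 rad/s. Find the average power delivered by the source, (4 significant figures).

X_L = ωL = 219.6 Ω
X_C = 1/(ωC) = 607.2 Ω
Net reactance X = X_L − X_C = -387.6 Ω
Z = 96.00 − j387.6 Ω
|Z| = √(96.00² + 387.6²) = 399.3 Ω
∠Z = arctan(-387.6/96.00) = -76.09°
I = V/|Z| = 10.27 mA
P = VI cos φ = 4.1 × 0.01027 × cos(-76.09°) = 10.12 mW

10.12 mW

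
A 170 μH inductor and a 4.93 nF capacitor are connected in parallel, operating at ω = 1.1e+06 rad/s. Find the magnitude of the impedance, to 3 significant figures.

X_L = ωL = 187 Ω
X_C = 1/(ωC) = 184 Ω
Parallel: admittances add. Y = 1/(jωL) + jωC
Y = (0 + j7.54e-05) S
|Y| = 7.54e-05 S → |Z| = 1/|Y| = 13300 Ω, ∠Z = −∠Y = -90.0°

13300 Ω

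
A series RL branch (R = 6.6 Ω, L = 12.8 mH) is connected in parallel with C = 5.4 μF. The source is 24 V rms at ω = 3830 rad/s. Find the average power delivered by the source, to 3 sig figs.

1.55 W

X_L = ωL = 49.0 Ω
X_C = 1/(ωC) = 48.4 Ω
Branch 1 (R+jX_L): Z₁ = 6.60 + j49.0 Ω, |Z₁| = 49.5 Ω
Branch 2 (−jX_C): Z₂ = −j48.4 Ω
Parallel: Z = Z₁Z₂/(Z₁+Z₂), |Z| = 361 Ω, ∠Z = -13.5°
I = V/|Z| = 66.6 mA
P = VI cos φ = 24 × 0.0666 × cos(-13.5°) = 1.55 W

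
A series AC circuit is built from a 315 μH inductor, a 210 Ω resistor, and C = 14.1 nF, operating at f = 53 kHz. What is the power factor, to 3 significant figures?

0.889

ω = 2πf = 333000 rad/s
X_L = ωL = 105 Ω
X_C = 1/(ωC) = 213 Ω
Net reactance X = X_L − X_C = -108 Ω
Z = 210 − j108 Ω
|Z| = √(210² + 108²) = 236 Ω
∠Z = arctan(-108/210) = -27.2°
cos φ = cos(-27.2°) = 0.889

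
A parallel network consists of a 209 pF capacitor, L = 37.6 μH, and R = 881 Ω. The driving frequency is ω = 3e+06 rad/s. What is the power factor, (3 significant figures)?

0.136

X_L = ωL = 113 Ω
X_C = 1/(ωC) = 1590 Ω
Parallel: admittances add. Y = 1/R + 1/(jωL) + jωC
Y = (0.00114 − j0.00824) S
|Y| = 0.00832 S → |Z| = 1/|Y| = 120 Ω, ∠Z = −∠Y = 82.2°
cos φ = cos(82.2°) = 0.136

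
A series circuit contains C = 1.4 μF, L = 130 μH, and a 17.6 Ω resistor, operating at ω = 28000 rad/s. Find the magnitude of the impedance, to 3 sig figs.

X_L = ωL = 3.64 Ω
X_C = 1/(ωC) = 25.5 Ω
Net reactance X = X_L − X_C = -21.9 Ω
Z = 17.6 − j21.9 Ω
|Z| = √(17.6² + 21.9²) = 28.1 Ω

28.1 Ω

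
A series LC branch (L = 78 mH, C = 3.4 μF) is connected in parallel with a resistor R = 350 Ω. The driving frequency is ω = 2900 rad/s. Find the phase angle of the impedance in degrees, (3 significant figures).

70.4°

X_L = ωL = 226 Ω
X_C = 1/(ωC) = 101 Ω
Branch 1: Z₁ = R = 350 Ω
Branch 2 (series LC): Z₂ = j(X_L − X_C) = j125 Ω
Parallel: Z = Z₁Z₂/(Z₁+Z₂), |Z| = 118 Ω, ∠Z = 70.4°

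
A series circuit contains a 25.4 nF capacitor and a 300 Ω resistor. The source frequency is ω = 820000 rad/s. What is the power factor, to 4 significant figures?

0.9874

X_C = 1/(ωC) = 48.01 Ω
Z = 300.0 − j48.01 Ω
|Z| = √(300.0² + 48.01²) = 303.8 Ω
∠Z = arctan(-48.01/300.0) = -9.093°
cos φ = cos(-9.093°) = 0.9874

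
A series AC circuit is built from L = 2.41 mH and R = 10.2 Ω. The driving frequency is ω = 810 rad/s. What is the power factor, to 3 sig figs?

X_L = ωL = 1.95 Ω
Z = 10.2 + j1.95 Ω
|Z| = √(10.2² + 1.95²) = 10.4 Ω
∠Z = arctan(1.95/10.2) = 10.8°
cos φ = cos(10.8°) = 0.982

0.982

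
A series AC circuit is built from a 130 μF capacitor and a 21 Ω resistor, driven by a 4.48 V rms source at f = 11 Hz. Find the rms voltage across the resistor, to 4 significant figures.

0.8306 V

ω = 2πf = 69.12 rad/s
X_C = 1/(ωC) = 111.3 Ω
Z = 21.00 − j111.3 Ω
|Z| = √(21.00² + 111.3²) = 113.3 Ω
I = V/|Z| = 39.55 mA
V_R = I·|Z_R| = 0.03955 × 21.00 = 0.8306 V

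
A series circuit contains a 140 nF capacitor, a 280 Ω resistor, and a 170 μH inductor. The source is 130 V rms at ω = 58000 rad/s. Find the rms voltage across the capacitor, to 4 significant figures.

X_L = ωL = 9.860 Ω
X_C = 1/(ωC) = 123.2 Ω
Net reactance X = X_L − X_C = -113.3 Ω
Z = 280.0 − j113.3 Ω
|Z| = √(280.0² + 113.3²) = 302.1 Ω
I = V/|Z| = 430.4 mA
V_C = I·|Z_C| = 0.4304 × 123.2 = 53.00 V

53.00 V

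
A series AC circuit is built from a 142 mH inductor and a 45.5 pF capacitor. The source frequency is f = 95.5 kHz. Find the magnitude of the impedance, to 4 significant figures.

ω = 2πf = 600000 rad/s
X_L = ωL = 85210 Ω
X_C = 1/(ωC) = 36630 Ω
Net reactance X = X_L − X_C = 48580 Ω
Z = j48580 Ω
|Z| = √(0² + 48580²) = 48580 Ω

48580 Ω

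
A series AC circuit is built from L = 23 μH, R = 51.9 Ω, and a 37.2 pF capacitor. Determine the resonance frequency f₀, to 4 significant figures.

ω₀ = 1/√(LC) = 1/√(2.3e-05 × 3.72e-11) = 3.419e+07 rad/s
f₀ = ω₀/(2π) = 5.441 MHz

5.441 MHz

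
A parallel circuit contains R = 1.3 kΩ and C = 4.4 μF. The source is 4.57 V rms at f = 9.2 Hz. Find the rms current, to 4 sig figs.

ω = 2πf = 57.81 rad/s
X_C = 1/(ωC) = 3932 Ω
Parallel: admittances add. Y = 1/R + jωC
Y = (0.0007692 + j0.0002543) S
|Y| = 0.0008102 S → |Z| = 1/|Y| = 1234 Ω, ∠Z = −∠Y = -18.30°
I = V/|Z| = 4.57/1234 = 3.703 mA

3.703 mA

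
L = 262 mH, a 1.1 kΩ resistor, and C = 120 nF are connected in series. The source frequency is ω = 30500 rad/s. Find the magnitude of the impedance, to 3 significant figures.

X_L = ωL = 7990 Ω
X_C = 1/(ωC) = 273 Ω
Net reactance X = X_L − X_C = 7720 Ω
Z = 1100 + j7720 Ω
|Z| = √(1100² + 7720²) = 7800 Ω

7800 Ω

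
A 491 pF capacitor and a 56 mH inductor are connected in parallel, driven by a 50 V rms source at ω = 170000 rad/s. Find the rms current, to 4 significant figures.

1.079 mA

X_L = ωL = 9520 Ω
X_C = 1/(ωC) = 11980 Ω
Parallel: admittances add. Y = 1/(jωL) + jωC
Y = (0 − j2.157e-05) S
|Y| = 2.157e-05 S → |Z| = 1/|Y| = 46360 Ω, ∠Z = −∠Y = 90.00°
I = V/|Z| = 50/46360 = 1.079 mA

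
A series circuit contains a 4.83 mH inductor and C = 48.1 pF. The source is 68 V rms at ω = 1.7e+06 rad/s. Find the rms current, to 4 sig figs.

X_L = ωL = 8211 Ω
X_C = 1/(ωC) = 12230 Ω
Net reactance X = X_L − X_C = -4018 Ω
Z = − j4018 Ω
|Z| = √(0² + 4018²) = 4018 Ω
I = V/|Z| = 68/4018 = 16.92 mA

16.92 mA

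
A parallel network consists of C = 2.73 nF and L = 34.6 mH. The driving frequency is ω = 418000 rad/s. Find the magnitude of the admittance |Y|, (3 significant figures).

X_L = ωL = 14500 Ω
X_C = 1/(ωC) = 876 Ω
Parallel: admittances add. Y = 1/(jωL) + jωC
Y = (0 + j0.00107) S
|Y| = 0.00107 S → |Z| = 1/|Y| = 933 Ω, ∠Z = −∠Y = -90.0°

1.07 mS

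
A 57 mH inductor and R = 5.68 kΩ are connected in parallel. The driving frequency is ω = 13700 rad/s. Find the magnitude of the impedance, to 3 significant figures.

X_L = ωL = 781 Ω
Parallel: admittances add. Y = 1/R + 1/(jωL)
Y = (0.000176 − j0.00128) S
|Y| = 0.00129 S → |Z| = 1/|Y| = 774 Ω, ∠Z = −∠Y = 82.2°

774 Ω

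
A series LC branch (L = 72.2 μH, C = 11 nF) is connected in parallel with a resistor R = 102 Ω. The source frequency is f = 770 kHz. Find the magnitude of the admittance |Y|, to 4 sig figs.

10.26 mS

ω = 2πf = 4.838e+06 rad/s
X_L = ωL = 349.3 Ω
X_C = 1/(ωC) = 18.79 Ω
Branch 1: Z₁ = R = 102.0 Ω
Branch 2 (series LC): Z₂ = j(X_L − X_C) = j330.5 Ω
Parallel: Z = Z₁Z₂/(Z₁+Z₂), |Z| = 97.46 Ω, ∠Z = 17.15°
|Y| = 1/|Z| = 10.26 mS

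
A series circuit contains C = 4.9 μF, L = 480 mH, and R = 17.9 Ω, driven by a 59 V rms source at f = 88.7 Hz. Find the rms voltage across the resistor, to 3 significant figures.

ω = 2πf = 557.3 rad/s
X_L = ωL = 268 Ω
X_C = 1/(ωC) = 366 Ω
Net reactance X = X_L − X_C = -98.7 Ω
Z = 17.9 − j98.7 Ω
|Z| = √(17.9² + 98.7²) = 100 Ω
I = V/|Z| = 588 mA
V_R = I·|Z_R| = 0.588 × 17.9 = 10.5 V

10.5 V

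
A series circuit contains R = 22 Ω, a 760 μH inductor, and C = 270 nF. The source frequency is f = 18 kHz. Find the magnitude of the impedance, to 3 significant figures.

ω = 2πf = 113100 rad/s
X_L = ωL = 86.0 Ω
X_C = 1/(ωC) = 32.7 Ω
Net reactance X = X_L − X_C = 53.2 Ω
Z = 22.0 + j53.2 Ω
|Z| = √(22.0² + 53.2²) = 57.6 Ω

57.6 Ω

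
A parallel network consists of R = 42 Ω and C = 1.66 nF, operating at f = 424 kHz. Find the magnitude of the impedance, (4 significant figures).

41.29 Ω

ω = 2πf = 2.664e+06 rad/s
X_C = 1/(ωC) = 226.1 Ω
Parallel: admittances add. Y = 1/R + jωC
Y = (0.02381 + j0.004422) S
|Y| = 0.02422 S → |Z| = 1/|Y| = 41.29 Ω, ∠Z = −∠Y = -10.52°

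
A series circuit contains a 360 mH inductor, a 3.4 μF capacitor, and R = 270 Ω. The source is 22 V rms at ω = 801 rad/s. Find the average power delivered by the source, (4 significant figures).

1.652 W

X_L = ωL = 288.4 Ω
X_C = 1/(ωC) = 367.2 Ω
Net reactance X = X_L − X_C = -78.83 Ω
Z = 270.0 − j78.83 Ω
|Z| = √(270.0² + 78.83²) = 281.3 Ω
∠Z = arctan(-78.83/270.0) = -16.28°
I = V/|Z| = 78.22 mA
P = VI cos φ = 22 × 0.07822 × cos(-16.28°) = 1.652 W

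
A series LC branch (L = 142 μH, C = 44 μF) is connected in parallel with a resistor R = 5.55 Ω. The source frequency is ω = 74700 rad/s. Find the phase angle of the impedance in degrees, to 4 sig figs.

28.31°

X_L = ωL = 10.61 Ω
X_C = 1/(ωC) = 0.3042 Ω
Branch 1: Z₁ = R = 5.550 Ω
Branch 2 (series LC): Z₂ = j(X_L − X_C) = j10.30 Ω
Parallel: Z = Z₁Z₂/(Z₁+Z₂), |Z| = 4.886 Ω, ∠Z = 28.31°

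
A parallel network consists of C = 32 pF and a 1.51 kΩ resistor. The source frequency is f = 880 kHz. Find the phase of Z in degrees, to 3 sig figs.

ω = 2πf = 5.529e+06 rad/s
X_C = 1/(ωC) = 5650 Ω
Parallel: admittances add. Y = 1/R + jωC
Y = (0.000662 + j0.000177) S
|Y| = 0.000685 S → |Z| = 1/|Y| = 1460 Ω, ∠Z = −∠Y = -15.0°

-15.0°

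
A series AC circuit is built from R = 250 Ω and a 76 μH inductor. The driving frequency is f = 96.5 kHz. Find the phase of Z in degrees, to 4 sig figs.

ω = 2πf = 606300 rad/s
X_L = ωL = 46.08 Ω
Z = 250.0 + j46.08 Ω
|Z| = √(250.0² + 46.08²) = 254.2 Ω
∠Z = arctan(46.08/250.0) = 10.44°

10.44°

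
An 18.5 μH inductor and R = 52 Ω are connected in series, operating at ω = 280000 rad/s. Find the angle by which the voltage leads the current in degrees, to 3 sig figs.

5.69°

X_L = ωL = 5.18 Ω
Z = 52.0 + j5.18 Ω
|Z| = √(52.0² + 5.18²) = 52.3 Ω
∠Z = arctan(5.18/52.0) = 5.69°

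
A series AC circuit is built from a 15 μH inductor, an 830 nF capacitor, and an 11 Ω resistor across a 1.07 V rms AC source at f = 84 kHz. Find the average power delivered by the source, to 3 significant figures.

ω = 2πf = 527800 rad/s
X_L = ωL = 7.92 Ω
X_C = 1/(ωC) = 2.28 Ω
Net reactance X = X_L − X_C = 5.63 Ω
Z = 11.0 + j5.63 Ω
|Z| = √(11.0² + 5.63²) = 12.4 Ω
∠Z = arctan(5.63/11.0) = 27.1°
I = V/|Z| = 86.6 mA
P = VI cos φ = 1.07 × 0.0866 × cos(27.1°) = 82.5 mW

82.5 mW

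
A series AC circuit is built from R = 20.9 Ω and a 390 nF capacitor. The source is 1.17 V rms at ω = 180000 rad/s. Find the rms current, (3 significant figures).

46.3 mA

X_C = 1/(ωC) = 14.2 Ω
Z = 20.9 − j14.2 Ω
|Z| = √(20.9² + 14.2²) = 25.3 Ω
I = V/|Z| = 1.17/25.3 = 46.3 mA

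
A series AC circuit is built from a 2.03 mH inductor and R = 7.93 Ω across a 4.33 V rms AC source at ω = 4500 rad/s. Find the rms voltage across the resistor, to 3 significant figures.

X_L = ωL = 9.13 Ω
Z = 7.93 + j9.13 Ω
|Z| = √(7.93² + 9.13²) = 12.1 Ω
I = V/|Z| = 358 mA
V_R = I·|Z_R| = 0.358 × 7.93 = 2.84 V

2.84 V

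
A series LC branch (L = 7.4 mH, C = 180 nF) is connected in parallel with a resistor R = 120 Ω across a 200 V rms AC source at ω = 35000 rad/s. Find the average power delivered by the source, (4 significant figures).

333.3 W

X_L = ωL = 259.0 Ω
X_C = 1/(ωC) = 158.7 Ω
Branch 1: Z₁ = R = 120.0 Ω
Branch 2 (series LC): Z₂ = j(X_L − X_C) = j100.3 Ω
Parallel: Z = Z₁Z₂/(Z₁+Z₂), |Z| = 76.94 Ω, ∠Z = 50.12°
I = V/|Z| = 2.599 A
P = VI cos φ = 200 × 2.599 × cos(50.12°) = 333.3 W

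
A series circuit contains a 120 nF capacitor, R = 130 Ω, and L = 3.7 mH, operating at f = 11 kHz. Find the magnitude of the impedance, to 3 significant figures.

ω = 2πf = 69120 rad/s
X_L = ωL = 256 Ω
X_C = 1/(ωC) = 121 Ω
Net reactance X = X_L − X_C = 135 Ω
Z = 130 + j135 Ω
|Z| = √(130² + 135²) = 188 Ω

188 Ω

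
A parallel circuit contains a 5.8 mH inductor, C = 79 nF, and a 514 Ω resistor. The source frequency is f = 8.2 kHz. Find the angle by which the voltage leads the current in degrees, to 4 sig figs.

ω = 2πf = 51520 rad/s
X_L = ωL = 298.8 Ω
X_C = 1/(ωC) = 245.7 Ω
Parallel: admittances add. Y = 1/R + 1/(jωL) + jωC
Y = (0.001946 + j0.0007238) S
|Y| = 0.002076 S → |Z| = 1/|Y| = 481.7 Ω, ∠Z = −∠Y = -20.41°

-20.41°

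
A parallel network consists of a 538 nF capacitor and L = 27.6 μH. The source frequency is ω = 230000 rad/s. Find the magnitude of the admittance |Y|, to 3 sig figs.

X_L = ωL = 6.35 Ω
X_C = 1/(ωC) = 8.08 Ω
Parallel: admittances add. Y = 1/(jωL) + jωC
Y = (0 − j0.0338) S
|Y| = 0.0338 S → |Z| = 1/|Y| = 29.6 Ω, ∠Z = −∠Y = 90.0°

33.8 mS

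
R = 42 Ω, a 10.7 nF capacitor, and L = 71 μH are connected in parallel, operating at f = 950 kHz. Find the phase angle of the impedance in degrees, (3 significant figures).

-68.8°

ω = 2πf = 5.969e+06 rad/s
X_L = ωL = 424 Ω
X_C = 1/(ωC) = 15.7 Ω
Parallel: admittances add. Y = 1/R + 1/(jωL) + jωC
Y = (0.0238 + j0.0615) S
|Y| = 0.0660 S → |Z| = 1/|Y| = 15.2 Ω, ∠Z = −∠Y = -68.8°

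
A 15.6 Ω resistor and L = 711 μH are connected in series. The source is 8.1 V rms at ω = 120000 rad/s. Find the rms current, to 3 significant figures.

X_L = ωL = 85.3 Ω
Z = 15.6 + j85.3 Ω
|Z| = √(15.6² + 85.3²) = 86.7 Ω
I = V/|Z| = 8.1/86.7 = 93.4 mA

93.4 mA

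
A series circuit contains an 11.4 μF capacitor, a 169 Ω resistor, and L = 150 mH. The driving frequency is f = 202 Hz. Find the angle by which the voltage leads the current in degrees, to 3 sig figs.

ω = 2πf = 1269 rad/s
X_L = ωL = 190 Ω
X_C = 1/(ωC) = 69.1 Ω
Net reactance X = X_L − X_C = 121 Ω
Z = 169 + j121 Ω
|Z| = √(169² + 121²) = 208 Ω
∠Z = arctan(121/169) = 35.7°

35.7°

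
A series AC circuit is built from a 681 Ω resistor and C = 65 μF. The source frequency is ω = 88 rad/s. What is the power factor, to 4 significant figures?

0.9686

X_C = 1/(ωC) = 174.8 Ω
Z = 681.0 − j174.8 Ω
|Z| = √(681.0² + 174.8²) = 703.1 Ω
∠Z = arctan(-174.8/681.0) = -14.40°
cos φ = cos(-14.40°) = 0.9686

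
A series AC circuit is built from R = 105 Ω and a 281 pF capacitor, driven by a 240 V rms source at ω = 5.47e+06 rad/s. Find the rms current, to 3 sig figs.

X_C = 1/(ωC) = 651 Ω
Z = 105 − j651 Ω
|Z| = √(105² + 651²) = 659 Ω
I = V/|Z| = 240/659 = 364 mA

364 mA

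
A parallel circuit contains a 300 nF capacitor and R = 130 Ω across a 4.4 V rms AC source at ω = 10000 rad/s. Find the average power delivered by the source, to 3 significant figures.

149 mW

X_C = 1/(ωC) = 333 Ω
Parallel: admittances add. Y = 1/R + jωC
Y = (0.00769 + j0.00300) S
|Y| = 0.00826 S → |Z| = 1/|Y| = 121 Ω, ∠Z = −∠Y = -21.3°
I = V/|Z| = 36.3 mA
P = VI cos φ = 4.4 × 0.0363 × cos(-21.3°) = 149 mW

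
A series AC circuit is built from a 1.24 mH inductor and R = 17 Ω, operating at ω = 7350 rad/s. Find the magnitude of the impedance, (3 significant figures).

19.3 Ω

X_L = ωL = 9.11 Ω
Z = 17.0 + j9.11 Ω
|Z| = √(17.0² + 9.11²) = 19.3 Ω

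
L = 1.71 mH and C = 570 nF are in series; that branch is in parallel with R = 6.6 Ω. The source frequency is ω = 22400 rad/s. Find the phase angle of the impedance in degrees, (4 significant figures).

-9.366°

X_L = ωL = 38.30 Ω
X_C = 1/(ωC) = 78.32 Ω
Branch 1: Z₁ = R = 6.600 Ω
Branch 2 (series LC): Z₂ = j(X_L − X_C) = −j40.02 Ω
Parallel: Z = Z₁Z₂/(Z₁+Z₂), |Z| = 6.512 Ω, ∠Z = -9.366°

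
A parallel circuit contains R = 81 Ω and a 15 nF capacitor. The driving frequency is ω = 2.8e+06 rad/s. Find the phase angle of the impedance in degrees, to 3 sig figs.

X_C = 1/(ωC) = 23.8 Ω
Parallel: admittances add. Y = 1/R + jωC
Y = (0.0123 + j0.0420) S
|Y| = 0.0438 S → |Z| = 1/|Y| = 22.8 Ω, ∠Z = −∠Y = -73.6°

-73.6°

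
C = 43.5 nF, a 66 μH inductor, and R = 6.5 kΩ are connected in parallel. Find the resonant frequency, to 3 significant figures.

93.9 kHz

ω₀ = 1/√(LC) = 1/√(6.6e-05 × 4.35e-08) = 590200 rad/s
f₀ = ω₀/(2π) = 93.9 kHz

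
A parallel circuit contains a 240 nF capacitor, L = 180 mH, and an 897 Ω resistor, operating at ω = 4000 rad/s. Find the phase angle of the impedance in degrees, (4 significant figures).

21.04°

X_L = ωL = 720.0 Ω
X_C = 1/(ωC) = 1042 Ω
Parallel: admittances add. Y = 1/R + 1/(jωL) + jωC
Y = (0.001115 − j0.0004289) S
|Y| = 0.001194 S → |Z| = 1/|Y| = 837.2 Ω, ∠Z = −∠Y = 21.04°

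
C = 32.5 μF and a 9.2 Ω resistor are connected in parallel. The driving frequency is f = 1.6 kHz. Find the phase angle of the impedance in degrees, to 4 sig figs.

-71.60°

ω = 2πf = 10050 rad/s
X_C = 1/(ωC) = 3.061 Ω
Parallel: admittances add. Y = 1/R + jωC
Y = (0.1087 + j0.3267) S
|Y| = 0.3443 S → |Z| = 1/|Y| = 2.904 Ω, ∠Z = −∠Y = -71.60°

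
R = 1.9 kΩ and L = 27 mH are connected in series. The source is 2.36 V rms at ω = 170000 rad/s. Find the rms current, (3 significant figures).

X_L = ωL = 4590 Ω
Z = 1900 + j4590 Ω
|Z| = √(1900² + 4590²) = 4970 Ω
I = V/|Z| = 2.36/4970 = 475 μA

475 μA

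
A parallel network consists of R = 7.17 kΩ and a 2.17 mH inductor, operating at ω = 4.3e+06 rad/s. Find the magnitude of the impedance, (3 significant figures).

5690 Ω

X_L = ωL = 9330 Ω
Parallel: admittances add. Y = 1/R + 1/(jωL)
Y = (0.000139 − j0.000107) S
|Y| = 0.000176 S → |Z| = 1/|Y| = 5690 Ω, ∠Z = −∠Y = 37.5°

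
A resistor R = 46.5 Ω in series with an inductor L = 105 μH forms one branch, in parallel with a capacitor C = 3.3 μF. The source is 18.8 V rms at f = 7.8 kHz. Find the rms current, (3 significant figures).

3.02 A

ω = 2πf = 49010 rad/s
X_L = ωL = 5.15 Ω
X_C = 1/(ωC) = 6.18 Ω
Branch 1 (R+jX_L): Z₁ = 46.5 + j5.15 Ω, |Z₁| = 46.8 Ω
Branch 2 (−jX_C): Z₂ = −j6.18 Ω
Parallel: Z = Z₁Z₂/(Z₁+Z₂), |Z| = 6.22 Ω, ∠Z = -82.4°
I = V/|Z| = 18.8/6.22 = 3.02 A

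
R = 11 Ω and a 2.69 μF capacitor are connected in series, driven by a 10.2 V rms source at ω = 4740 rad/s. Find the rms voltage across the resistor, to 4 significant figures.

X_C = 1/(ωC) = 78.43 Ω
Z = 11.00 − j78.43 Ω
|Z| = √(11.00² + 78.43²) = 79.20 Ω
I = V/|Z| = 128.8 mA
V_R = I·|Z_R| = 0.1288 × 11.00 = 1.417 V

1.417 V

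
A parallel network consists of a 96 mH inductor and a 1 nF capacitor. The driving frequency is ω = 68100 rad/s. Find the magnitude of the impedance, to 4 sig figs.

11780 Ω

X_L = ωL = 6538 Ω
X_C = 1/(ωC) = 14680 Ω
Parallel: admittances add. Y = 1/(jωL) + jωC
Y = (0 − j8.486e-05) S
|Y| = 8.486e-05 S → |Z| = 1/|Y| = 11780 Ω, ∠Z = −∠Y = 90.00°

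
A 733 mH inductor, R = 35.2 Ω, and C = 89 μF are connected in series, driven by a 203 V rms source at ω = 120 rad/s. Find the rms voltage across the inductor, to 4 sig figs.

X_L = ωL = 87.96 Ω
X_C = 1/(ωC) = 93.63 Ω
Net reactance X = X_L − X_C = -5.673 Ω
Z = 35.20 − j5.673 Ω
|Z| = √(35.20² + 5.673²) = 35.65 Ω
I = V/|Z| = 5.694 A
V_L = I·|Z_L| = 5.694 × 87.96 = 500.8 V

500.8 V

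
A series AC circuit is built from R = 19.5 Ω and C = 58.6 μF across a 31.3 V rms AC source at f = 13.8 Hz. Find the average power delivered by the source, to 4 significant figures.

ω = 2πf = 86.71 rad/s
X_C = 1/(ωC) = 196.8 Ω
Z = 19.50 − j196.8 Ω
|Z| = √(19.50² + 196.8²) = 197.8 Ω
∠Z = arctan(-196.8/19.50) = -84.34°
I = V/|Z| = 158.3 mA
P = VI cos φ = 31.3 × 0.1583 × cos(-84.34°) = 488.4 mW

488.4 mW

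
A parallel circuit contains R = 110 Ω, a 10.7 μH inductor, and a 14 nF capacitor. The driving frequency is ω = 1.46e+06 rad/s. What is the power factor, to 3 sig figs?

0.204

X_L = ωL = 15.6 Ω
X_C = 1/(ωC) = 48.9 Ω
Parallel: admittances add. Y = 1/R + 1/(jωL) + jωC
Y = (0.00909 − j0.0436) S
|Y| = 0.0445 S → |Z| = 1/|Y| = 22.5 Ω, ∠Z = −∠Y = 78.2°
cos φ = cos(78.2°) = 0.204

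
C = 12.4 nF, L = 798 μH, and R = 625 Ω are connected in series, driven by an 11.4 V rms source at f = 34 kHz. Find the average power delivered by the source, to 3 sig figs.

187 mW

ω = 2πf = 213600 rad/s
X_L = ωL = 170 Ω
X_C = 1/(ωC) = 378 Ω
Net reactance X = X_L − X_C = -207 Ω
Z = 625 − j207 Ω
|Z| = √(625² + 207²) = 658 Ω
∠Z = arctan(-207/625) = -18.3°
I = V/|Z| = 17.3 mA
P = VI cos φ = 11.4 × 0.0173 × cos(-18.3°) = 187 mW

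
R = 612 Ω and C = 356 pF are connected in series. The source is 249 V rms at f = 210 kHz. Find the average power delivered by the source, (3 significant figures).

7.73 W

ω = 2πf = 1.319e+06 rad/s
X_C = 1/(ωC) = 2130 Ω
Z = 612 − j2130 Ω
|Z| = √(612² + 2130²) = 2220 Ω
∠Z = arctan(-2130/612) = -74.0°
I = V/|Z| = 112 mA
P = VI cos φ = 249 × 0.112 × cos(-74.0°) = 7.73 W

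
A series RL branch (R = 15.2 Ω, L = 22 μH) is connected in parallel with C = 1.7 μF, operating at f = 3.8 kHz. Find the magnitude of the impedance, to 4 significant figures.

ω = 2πf = 23880 rad/s
X_L = ωL = 0.5253 Ω
X_C = 1/(ωC) = 24.64 Ω
Branch 1 (R+jX_L): Z₁ = 15.20 + j0.5253 Ω, |Z₁| = 15.21 Ω
Branch 2 (−jX_C): Z₂ = −j24.64 Ω
Parallel: Z = Z₁Z₂/(Z₁+Z₂), |Z| = 13.15 Ω, ∠Z = -30.25°

13.15 Ω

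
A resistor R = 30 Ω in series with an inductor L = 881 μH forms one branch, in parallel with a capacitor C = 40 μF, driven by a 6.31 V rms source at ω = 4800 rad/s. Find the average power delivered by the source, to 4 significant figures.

X_L = ωL = 4.229 Ω
X_C = 1/(ωC) = 5.208 Ω
Branch 1 (R+jX_L): Z₁ = 30.00 + j4.229 Ω, |Z₁| = 30.30 Ω
Branch 2 (−jX_C): Z₂ = −j5.208 Ω
Parallel: Z = Z₁Z₂/(Z₁+Z₂), |Z| = 5.257 Ω, ∠Z = -80.11°
I = V/|Z| = 1.200 A
P = VI cos φ = 6.31 × 1.200 × cos(-80.11°) = 1.301 W

1.301 W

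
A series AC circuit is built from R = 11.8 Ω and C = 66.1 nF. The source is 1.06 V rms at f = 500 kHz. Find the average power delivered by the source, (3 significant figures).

ω = 2πf = 3.142e+06 rad/s
X_C = 1/(ωC) = 4.82 Ω
Z = 11.8 − j4.82 Ω
|Z| = √(11.8² + 4.82²) = 12.7 Ω
∠Z = arctan(-4.82/11.8) = -22.2°
I = V/|Z| = 83.2 mA
P = VI cos φ = 1.06 × 0.0832 × cos(-22.2°) = 81.6 mW

81.6 mW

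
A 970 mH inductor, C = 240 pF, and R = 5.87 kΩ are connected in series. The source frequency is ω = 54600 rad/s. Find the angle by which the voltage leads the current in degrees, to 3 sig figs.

X_L = ωL = 53000 Ω
X_C = 1/(ωC) = 76300 Ω
Net reactance X = X_L − X_C = -23400 Ω
Z = 5870 − j23400 Ω
|Z| = √(5870² + 23400²) = 24100 Ω
∠Z = arctan(-23400/5870) = -75.9°

-75.9°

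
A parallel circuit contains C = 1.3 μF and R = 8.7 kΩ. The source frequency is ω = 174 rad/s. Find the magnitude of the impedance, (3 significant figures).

X_C = 1/(ωC) = 4420 Ω
Parallel: admittances add. Y = 1/R + jωC
Y = (0.000115 + j0.000226) S
|Y| = 0.000254 S → |Z| = 1/|Y| = 3940 Ω, ∠Z = −∠Y = -63.1°

3940 Ω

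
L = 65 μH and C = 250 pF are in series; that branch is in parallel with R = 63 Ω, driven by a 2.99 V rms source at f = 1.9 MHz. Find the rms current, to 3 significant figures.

47.9 mA

ω = 2πf = 1.194e+07 rad/s
X_L = ωL = 776 Ω
X_C = 1/(ωC) = 335 Ω
Branch 1: Z₁ = R = 63.0 Ω
Branch 2 (series LC): Z₂ = j(X_L − X_C) = j441 Ω
Parallel: Z = Z₁Z₂/(Z₁+Z₂), |Z| = 62.4 Ω, ∠Z = 8.13°
I = V/|Z| = 2.99/62.4 = 47.9 mA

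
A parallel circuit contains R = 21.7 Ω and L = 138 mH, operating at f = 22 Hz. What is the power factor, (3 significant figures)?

ω = 2πf = 138.2 rad/s
X_L = ωL = 19.1 Ω
Parallel: admittances add. Y = 1/R + 1/(jωL)
Y = (0.0461 − j0.0524) S
|Y| = 0.0698 S → |Z| = 1/|Y| = 14.3 Ω, ∠Z = −∠Y = 48.7°
cos φ = cos(48.7°) = 0.660

0.660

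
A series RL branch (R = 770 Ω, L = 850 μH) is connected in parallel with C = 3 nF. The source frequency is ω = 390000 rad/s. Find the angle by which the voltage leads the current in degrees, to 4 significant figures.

X_L = ωL = 331.5 Ω
X_C = 1/(ωC) = 854.7 Ω
Branch 1 (R+jX_L): Z₁ = 770.0 + j331.5 Ω, |Z₁| = 838.3 Ω
Branch 2 (−jX_C): Z₂ = −j854.7 Ω
Parallel: Z = Z₁Z₂/(Z₁+Z₂), |Z| = 769.7 Ω, ∠Z = -32.51°

-32.51°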